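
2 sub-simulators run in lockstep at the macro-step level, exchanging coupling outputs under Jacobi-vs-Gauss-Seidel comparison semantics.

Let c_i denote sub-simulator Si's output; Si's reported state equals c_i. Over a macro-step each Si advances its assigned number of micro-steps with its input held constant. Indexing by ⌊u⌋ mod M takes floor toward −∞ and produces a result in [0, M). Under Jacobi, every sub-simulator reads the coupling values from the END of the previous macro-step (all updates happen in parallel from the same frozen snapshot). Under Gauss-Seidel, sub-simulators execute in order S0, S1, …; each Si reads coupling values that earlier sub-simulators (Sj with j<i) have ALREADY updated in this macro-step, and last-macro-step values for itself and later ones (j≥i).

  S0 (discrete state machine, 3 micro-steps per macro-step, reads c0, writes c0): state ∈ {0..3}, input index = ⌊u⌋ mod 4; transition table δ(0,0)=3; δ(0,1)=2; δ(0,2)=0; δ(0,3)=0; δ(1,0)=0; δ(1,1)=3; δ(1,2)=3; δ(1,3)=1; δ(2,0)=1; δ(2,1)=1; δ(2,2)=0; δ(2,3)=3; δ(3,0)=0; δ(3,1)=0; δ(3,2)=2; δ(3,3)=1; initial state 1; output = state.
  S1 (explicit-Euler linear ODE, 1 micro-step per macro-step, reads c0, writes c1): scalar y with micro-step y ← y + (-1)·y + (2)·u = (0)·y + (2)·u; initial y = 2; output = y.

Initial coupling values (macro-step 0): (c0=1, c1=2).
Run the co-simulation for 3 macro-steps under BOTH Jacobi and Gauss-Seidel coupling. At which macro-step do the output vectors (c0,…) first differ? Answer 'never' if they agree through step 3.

first divergence at macro-step: 1

[Jacobi] macro 1: S0 reads c0=1 → after 3×micro: 2; S1 reads c0=1 → after 1×micro: 2 ⇒ (c0=2, c1=2)
[Jacobi] macro 2: S0 reads c0=2 → after 3×micro: 0; S1 reads c0=2 → after 1×micro: 4 ⇒ (c0=0, c1=4)
[Jacobi] macro 3: S0 reads c0=0 → after 3×micro: 3; S1 reads c0=0 → after 1×micro: 0 ⇒ (c0=3, c1=0)
[Gauss-Seidel] macro 1: S0 reads c0=1 → after 3×micro: 2; S1 reads c0=2 → after 1×micro: 4 ⇒ (c0=2, c1=4)
[Gauss-Seidel] macro 2: S0 reads c0=2 → after 3×micro: 0; S1 reads c0=0 → after 1×micro: 0 ⇒ (c0=0, c1=0)
[Gauss-Seidel] macro 3: S0 reads c0=0 → after 3×micro: 3; S1 reads c0=3 → after 1×micro: 6 ⇒ (c0=3, c1=6)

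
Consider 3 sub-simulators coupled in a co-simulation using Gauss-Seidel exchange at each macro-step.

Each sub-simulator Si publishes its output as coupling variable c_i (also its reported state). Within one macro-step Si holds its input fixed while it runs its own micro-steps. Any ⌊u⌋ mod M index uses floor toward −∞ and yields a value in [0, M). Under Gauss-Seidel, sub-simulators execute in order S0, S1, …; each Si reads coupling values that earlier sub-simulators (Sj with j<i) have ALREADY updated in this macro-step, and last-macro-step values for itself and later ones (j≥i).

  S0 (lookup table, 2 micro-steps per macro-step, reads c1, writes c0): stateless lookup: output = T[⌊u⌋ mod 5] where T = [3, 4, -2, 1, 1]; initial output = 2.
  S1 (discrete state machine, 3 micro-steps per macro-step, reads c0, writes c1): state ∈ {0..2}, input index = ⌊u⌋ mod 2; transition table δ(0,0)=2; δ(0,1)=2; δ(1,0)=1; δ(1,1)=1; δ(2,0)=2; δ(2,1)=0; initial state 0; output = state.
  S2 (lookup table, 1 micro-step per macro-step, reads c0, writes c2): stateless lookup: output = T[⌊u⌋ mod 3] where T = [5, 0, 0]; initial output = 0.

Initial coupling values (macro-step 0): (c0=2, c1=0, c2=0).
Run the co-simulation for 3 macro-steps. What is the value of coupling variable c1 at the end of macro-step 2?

macro 1: S0 reads c1=0 → after 2×micro: 3; S1 reads c0=3 → after 3×micro: 2; S2 reads c0=3 → after 1×micro: 5 ⇒ (c0=3, c1=2, c2=5)
macro 2: S0 reads c1=2 → after 2×micro: -2; S1 reads c0=-2 → after 3×micro: 2; S2 reads c0=-2 → after 1×micro: 0 ⇒ (c0=-2, c1=2, c2=0)
macro 3: S0 reads c1=2 → after 2×micro: -2; S1 reads c0=-2 → after 3×micro: 2; S2 reads c0=-2 → after 1×micro: 0 ⇒ (c0=-2, c1=2, c2=0)

c1 at macro-step 2 = 2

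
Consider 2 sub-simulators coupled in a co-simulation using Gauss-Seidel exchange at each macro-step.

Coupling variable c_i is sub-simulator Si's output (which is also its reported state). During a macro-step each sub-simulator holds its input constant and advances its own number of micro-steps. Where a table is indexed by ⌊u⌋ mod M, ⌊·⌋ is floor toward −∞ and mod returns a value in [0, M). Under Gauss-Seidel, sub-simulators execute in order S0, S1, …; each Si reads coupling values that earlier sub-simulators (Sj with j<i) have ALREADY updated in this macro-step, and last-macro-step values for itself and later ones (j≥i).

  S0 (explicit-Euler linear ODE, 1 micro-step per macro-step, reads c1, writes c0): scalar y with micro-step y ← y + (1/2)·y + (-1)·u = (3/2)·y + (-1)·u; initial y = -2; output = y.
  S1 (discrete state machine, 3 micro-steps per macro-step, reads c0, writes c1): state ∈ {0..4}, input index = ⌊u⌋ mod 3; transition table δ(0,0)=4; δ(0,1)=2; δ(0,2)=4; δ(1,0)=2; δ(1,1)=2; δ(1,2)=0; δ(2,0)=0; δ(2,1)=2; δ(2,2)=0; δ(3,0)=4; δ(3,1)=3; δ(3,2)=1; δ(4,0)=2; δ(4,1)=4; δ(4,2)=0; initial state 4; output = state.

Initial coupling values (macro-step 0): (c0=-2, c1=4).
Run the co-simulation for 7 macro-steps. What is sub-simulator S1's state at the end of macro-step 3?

macro 1: S0 reads c1=4 → after 1×micro: -7; S1 reads c0=-7 → after 3×micro: 0 ⇒ (c0=-7, c1=0)
macro 2: S0 reads c1=0 → after 1×micro: -21/2; S1 reads c0=-21/2 → after 3×micro: 2 ⇒ (c0=-21/2, c1=2)
macro 3: S0 reads c1=2 → after 1×micro: -71/4; S1 reads c0=-71/4 → after 3×micro: 2 ⇒ (c0=-71/4, c1=2)
macro 4: S0 reads c1=2 → after 1×micro: -229/8; S1 reads c0=-229/8 → after 3×micro: 2 ⇒ (c0=-229/8, c1=2)
macro 5: S0 reads c1=2 → after 1×micro: -719/16; S1 reads c0=-719/16 → after 3×micro: 2 ⇒ (c0=-719/16, c1=2)
macro 6: S0 reads c1=2 → after 1×micro: -2221/32; S1 reads c0=-2221/32 → after 3×micro: 0 ⇒ (c0=-2221/32, c1=0)
macro 7: S0 reads c1=0 → after 1×micro: -6663/64; S1 reads c0=-6663/64 → after 3×micro: 0 ⇒ (c0=-6663/64, c1=0)

S1 state at macro-step 3 = 2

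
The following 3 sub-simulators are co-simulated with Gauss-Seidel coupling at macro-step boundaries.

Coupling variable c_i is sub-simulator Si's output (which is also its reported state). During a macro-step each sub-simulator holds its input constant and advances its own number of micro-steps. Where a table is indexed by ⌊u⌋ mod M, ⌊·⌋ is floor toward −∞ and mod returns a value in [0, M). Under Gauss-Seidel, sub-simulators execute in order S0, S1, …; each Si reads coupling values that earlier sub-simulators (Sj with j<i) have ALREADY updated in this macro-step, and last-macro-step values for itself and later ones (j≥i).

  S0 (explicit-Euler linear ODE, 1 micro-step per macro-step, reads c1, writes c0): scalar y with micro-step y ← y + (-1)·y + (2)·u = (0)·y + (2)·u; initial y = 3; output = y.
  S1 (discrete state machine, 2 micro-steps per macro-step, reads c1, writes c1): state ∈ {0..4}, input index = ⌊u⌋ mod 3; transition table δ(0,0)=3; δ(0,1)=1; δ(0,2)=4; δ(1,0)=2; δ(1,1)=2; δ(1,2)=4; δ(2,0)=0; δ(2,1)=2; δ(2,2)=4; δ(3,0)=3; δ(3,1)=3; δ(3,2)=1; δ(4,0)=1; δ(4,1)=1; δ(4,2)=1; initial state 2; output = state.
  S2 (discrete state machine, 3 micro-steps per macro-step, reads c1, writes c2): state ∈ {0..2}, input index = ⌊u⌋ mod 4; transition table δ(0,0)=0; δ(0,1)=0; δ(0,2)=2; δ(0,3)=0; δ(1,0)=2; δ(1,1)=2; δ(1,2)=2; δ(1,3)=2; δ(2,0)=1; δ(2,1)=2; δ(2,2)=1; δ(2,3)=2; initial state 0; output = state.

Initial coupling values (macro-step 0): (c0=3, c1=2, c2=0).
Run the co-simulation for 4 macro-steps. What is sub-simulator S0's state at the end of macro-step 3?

S0 state at macro-step 3 = 4

macro 1: S0 reads c1=2 → after 1×micro: 4; S1 reads c1=2 → after 2×micro: 1; S2 reads c1=1 → after 3×micro: 0 ⇒ (c0=4, c1=1, c2=0)
macro 2: S0 reads c1=1 → after 1×micro: 2; S1 reads c1=1 → after 2×micro: 2; S2 reads c1=2 → after 3×micro: 2 ⇒ (c0=2, c1=2, c2=2)
macro 3: S0 reads c1=2 → after 1×micro: 4; S1 reads c1=2 → after 2×micro: 1; S2 reads c1=1 → after 3×micro: 2 ⇒ (c0=4, c1=1, c2=2)
macro 4: S0 reads c1=1 → after 1×micro: 2; S1 reads c1=1 → after 2×micro: 2; S2 reads c1=2 → after 3×micro: 1 ⇒ (c0=2, c1=2, c2=1)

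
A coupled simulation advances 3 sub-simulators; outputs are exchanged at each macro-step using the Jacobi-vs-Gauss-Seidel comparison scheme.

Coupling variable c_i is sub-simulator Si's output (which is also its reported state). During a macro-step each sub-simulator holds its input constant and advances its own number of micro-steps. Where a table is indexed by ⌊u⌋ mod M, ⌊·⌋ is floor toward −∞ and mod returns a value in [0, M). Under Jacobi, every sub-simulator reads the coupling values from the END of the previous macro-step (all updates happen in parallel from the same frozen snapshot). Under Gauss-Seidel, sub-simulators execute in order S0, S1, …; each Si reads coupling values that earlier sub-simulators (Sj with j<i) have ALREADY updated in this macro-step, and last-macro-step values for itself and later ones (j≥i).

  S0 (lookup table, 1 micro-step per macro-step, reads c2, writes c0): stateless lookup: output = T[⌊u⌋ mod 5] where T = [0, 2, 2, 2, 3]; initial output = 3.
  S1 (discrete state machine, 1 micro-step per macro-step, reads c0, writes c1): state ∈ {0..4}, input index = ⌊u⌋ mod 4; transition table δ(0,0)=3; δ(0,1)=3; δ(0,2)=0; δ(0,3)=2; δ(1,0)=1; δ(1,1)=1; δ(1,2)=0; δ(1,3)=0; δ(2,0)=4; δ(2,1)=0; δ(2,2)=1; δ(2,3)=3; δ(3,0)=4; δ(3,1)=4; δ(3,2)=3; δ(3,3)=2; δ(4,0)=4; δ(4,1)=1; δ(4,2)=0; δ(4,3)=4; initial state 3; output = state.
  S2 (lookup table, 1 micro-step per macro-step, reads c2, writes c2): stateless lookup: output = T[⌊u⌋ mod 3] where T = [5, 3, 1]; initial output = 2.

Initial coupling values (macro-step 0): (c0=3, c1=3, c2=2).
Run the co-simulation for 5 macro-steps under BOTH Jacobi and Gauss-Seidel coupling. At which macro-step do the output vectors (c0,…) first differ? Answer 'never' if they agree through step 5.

[Jacobi] macro 1: S0 reads c2=2 → after 1×micro: 2; S1 reads c0=3 → after 1×micro: 2; S2 reads c2=2 → after 1×micro: 1 ⇒ (c0=2, c1=2, c2=1)
[Jacobi] macro 2: S0 reads c2=1 → after 1×micro: 2; S1 reads c0=2 → after 1×micro: 1; S2 reads c2=1 → after 1×micro: 3 ⇒ (c0=2, c1=1, c2=3)
[Jacobi] macro 3: S0 reads c2=3 → after 1×micro: 2; S1 reads c0=2 → after 1×micro: 0; S2 reads c2=3 → after 1×micro: 5 ⇒ (c0=2, c1=0, c2=5)
[Jacobi] macro 4: S0 reads c2=5 → after 1×micro: 0; S1 reads c0=2 → after 1×micro: 0; S2 reads c2=5 → after 1×micro: 1 ⇒ (c0=0, c1=0, c2=1)
[Jacobi] macro 5: S0 reads c2=1 → after 1×micro: 2; S1 reads c0=0 → after 1×micro: 3; S2 reads c2=1 → after 1×micro: 3 ⇒ (c0=2, c1=3, c2=3)
[Gauss-Seidel] macro 1: S0 reads c2=2 → after 1×micro: 2; S1 reads c0=2 → after 1×micro: 3; S2 reads c2=2 → after 1×micro: 1 ⇒ (c0=2, c1=3, c2=1)
[Gauss-Seidel] macro 2: S0 reads c2=1 → after 1×micro: 2; S1 reads c0=2 → after 1×micro: 3; S2 reads c2=1 → after 1×micro: 3 ⇒ (c0=2, c1=3, c2=3)
[Gauss-Seidel] macro 3: S0 reads c2=3 → after 1×micro: 2; S1 reads c0=2 → after 1×micro: 3; S2 reads c2=3 → after 1×micro: 5 ⇒ (c0=2, c1=3, c2=5)
[Gauss-Seidel] macro 4: S0 reads c2=5 → after 1×micro: 0; S1 reads c0=0 → after 1×micro: 4; S2 reads c2=5 → after 1×micro: 1 ⇒ (c0=0, c1=4, c2=1)
[Gauss-Seidel] macro 5: S0 reads c2=1 → after 1×micro: 2; S1 reads c0=2 → after 1×micro: 0; S2 reads c2=1 → after 1×micro: 3 ⇒ (c0=2, c1=0, c2=3)

first divergence at macro-step: 1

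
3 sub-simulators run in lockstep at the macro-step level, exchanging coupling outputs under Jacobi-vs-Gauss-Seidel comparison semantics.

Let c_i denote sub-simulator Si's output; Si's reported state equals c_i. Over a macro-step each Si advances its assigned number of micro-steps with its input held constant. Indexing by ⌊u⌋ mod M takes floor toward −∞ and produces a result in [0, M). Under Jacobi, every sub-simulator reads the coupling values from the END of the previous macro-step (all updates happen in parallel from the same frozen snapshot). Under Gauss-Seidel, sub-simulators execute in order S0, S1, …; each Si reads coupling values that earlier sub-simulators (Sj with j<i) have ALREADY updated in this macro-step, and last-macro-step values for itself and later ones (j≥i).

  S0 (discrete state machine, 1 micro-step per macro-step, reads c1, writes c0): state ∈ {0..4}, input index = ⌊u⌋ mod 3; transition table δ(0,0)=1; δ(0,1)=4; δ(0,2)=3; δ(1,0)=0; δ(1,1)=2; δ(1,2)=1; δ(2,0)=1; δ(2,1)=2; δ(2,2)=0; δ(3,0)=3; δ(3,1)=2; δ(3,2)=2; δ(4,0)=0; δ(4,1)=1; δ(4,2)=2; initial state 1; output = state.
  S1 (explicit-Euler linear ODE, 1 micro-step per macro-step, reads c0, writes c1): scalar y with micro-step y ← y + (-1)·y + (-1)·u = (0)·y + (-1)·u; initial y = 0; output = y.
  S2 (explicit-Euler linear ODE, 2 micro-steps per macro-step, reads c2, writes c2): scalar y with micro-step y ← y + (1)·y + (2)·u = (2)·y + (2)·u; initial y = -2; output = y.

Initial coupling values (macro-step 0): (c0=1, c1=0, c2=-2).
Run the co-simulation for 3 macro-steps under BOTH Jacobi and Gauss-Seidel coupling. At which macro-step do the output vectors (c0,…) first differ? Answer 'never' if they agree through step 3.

[Jacobi] macro 1: S0 reads c1=0 → after 1×micro: 0; S1 reads c0=1 → after 1×micro: -1; S2 reads c2=-2 → after 2×micro: -20 ⇒ (c0=0, c1=-1, c2=-20)
[Jacobi] macro 2: S0 reads c1=-1 → after 1×micro: 3; S1 reads c0=0 → after 1×micro: 0; S2 reads c2=-20 → after 2×micro: -200 ⇒ (c0=3, c1=0, c2=-200)
[Jacobi] macro 3: S0 reads c1=0 → after 1×micro: 3; S1 reads c0=3 → after 1×micro: -3; S2 reads c2=-200 → after 2×micro: -2000 ⇒ (c0=3, c1=-3, c2=-2000)
[Gauss-Seidel] macro 1: S0 reads c1=0 → after 1×micro: 0; S1 reads c0=0 → after 1×micro: 0; S2 reads c2=-2 → after 2×micro: -20 ⇒ (c0=0, c1=0, c2=-20)
[Gauss-Seidel] macro 2: S0 reads c1=0 → after 1×micro: 1; S1 reads c0=1 → after 1×micro: -1; S2 reads c2=-20 → after 2×micro: -200 ⇒ (c0=1, c1=-1, c2=-200)
[Gauss-Seidel] macro 3: S0 reads c1=-1 → after 1×micro: 1; S1 reads c0=1 → after 1×micro: -1; S2 reads c2=-200 → after 2×micro: -2000 ⇒ (c0=1, c1=-1, c2=-2000)

first divergence at macro-step: 1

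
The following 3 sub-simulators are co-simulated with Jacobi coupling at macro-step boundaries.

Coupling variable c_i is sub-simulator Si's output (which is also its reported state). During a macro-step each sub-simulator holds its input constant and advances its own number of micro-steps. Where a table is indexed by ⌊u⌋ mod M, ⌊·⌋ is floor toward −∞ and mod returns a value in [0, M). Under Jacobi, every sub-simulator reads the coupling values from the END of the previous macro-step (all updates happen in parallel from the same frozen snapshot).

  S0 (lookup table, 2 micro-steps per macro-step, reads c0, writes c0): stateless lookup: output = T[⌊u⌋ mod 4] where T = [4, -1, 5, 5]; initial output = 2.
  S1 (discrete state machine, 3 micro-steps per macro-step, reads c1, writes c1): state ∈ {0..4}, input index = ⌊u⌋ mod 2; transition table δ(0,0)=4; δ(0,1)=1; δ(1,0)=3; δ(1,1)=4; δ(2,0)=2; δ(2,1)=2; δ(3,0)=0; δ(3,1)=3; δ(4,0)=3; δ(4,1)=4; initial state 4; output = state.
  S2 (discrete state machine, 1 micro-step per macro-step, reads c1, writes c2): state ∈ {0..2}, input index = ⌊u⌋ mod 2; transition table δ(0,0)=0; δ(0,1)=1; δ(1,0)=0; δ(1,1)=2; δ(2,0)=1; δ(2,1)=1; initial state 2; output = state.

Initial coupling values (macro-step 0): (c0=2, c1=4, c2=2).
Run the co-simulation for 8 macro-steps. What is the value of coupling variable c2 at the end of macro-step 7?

c2 at macro-step 7 = 0

macro 1: S0 reads c0=2 → after 2×micro: 5; S1 reads c1=4 → after 3×micro: 4; S2 reads c1=4 → after 1×micro: 1 ⇒ (c0=5, c1=4, c2=1)
macro 2: S0 reads c0=5 → after 2×micro: -1; S1 reads c1=4 → after 3×micro: 4; S2 reads c1=4 → after 1×micro: 0 ⇒ (c0=-1, c1=4, c2=0)
macro 3: S0 reads c0=-1 → after 2×micro: 5; S1 reads c1=4 → after 3×micro: 4; S2 reads c1=4 → after 1×micro: 0 ⇒ (c0=5, c1=4, c2=0)
macro 4: S0 reads c0=5 → after 2×micro: -1; S1 reads c1=4 → after 3×micro: 4; S2 reads c1=4 → after 1×micro: 0 ⇒ (c0=-1, c1=4, c2=0)
macro 5: S0 reads c0=-1 → after 2×micro: 5; S1 reads c1=4 → after 3×micro: 4; S2 reads c1=4 → after 1×micro: 0 ⇒ (c0=5, c1=4, c2=0)
macro 6: S0 reads c0=5 → after 2×micro: -1; S1 reads c1=4 → after 3×micro: 4; S2 reads c1=4 → after 1×micro: 0 ⇒ (c0=-1, c1=4, c2=0)
macro 7: S0 reads c0=-1 → after 2×micro: 5; S1 reads c1=4 → after 3×micro: 4; S2 reads c1=4 → after 1×micro: 0 ⇒ (c0=5, c1=4, c2=0)
macro 8: S0 reads c0=5 → after 2×micro: -1; S1 reads c1=4 → after 3×micro: 4; S2 reads c1=4 → after 1×micro: 0 ⇒ (c0=-1, c1=4, c2=0)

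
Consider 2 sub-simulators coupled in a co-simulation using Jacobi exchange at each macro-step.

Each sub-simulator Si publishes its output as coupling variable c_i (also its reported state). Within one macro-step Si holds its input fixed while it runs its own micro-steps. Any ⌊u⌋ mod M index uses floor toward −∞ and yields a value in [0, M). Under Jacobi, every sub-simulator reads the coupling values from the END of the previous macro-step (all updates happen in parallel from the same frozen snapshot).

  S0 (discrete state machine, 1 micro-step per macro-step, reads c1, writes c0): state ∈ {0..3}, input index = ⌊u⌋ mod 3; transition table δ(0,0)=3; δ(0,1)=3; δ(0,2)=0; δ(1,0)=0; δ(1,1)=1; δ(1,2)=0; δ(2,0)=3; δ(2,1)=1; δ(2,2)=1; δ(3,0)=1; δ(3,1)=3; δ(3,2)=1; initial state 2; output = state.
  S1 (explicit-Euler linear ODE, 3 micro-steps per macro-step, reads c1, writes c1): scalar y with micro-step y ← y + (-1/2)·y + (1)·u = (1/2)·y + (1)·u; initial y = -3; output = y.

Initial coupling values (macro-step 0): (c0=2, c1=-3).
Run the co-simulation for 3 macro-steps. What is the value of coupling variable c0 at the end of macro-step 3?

c0 at macro-step 3 = 1

macro 1: S0 reads c1=-3 → after 1×micro: 3; S1 reads c1=-3 → after 3×micro: -45/8 ⇒ (c0=3, c1=-45/8)
macro 2: S0 reads c1=-45/8 → after 1×micro: 1; S1 reads c1=-45/8 → after 3×micro: -675/64 ⇒ (c0=1, c1=-675/64)
macro 3: S0 reads c1=-675/64 → after 1×micro: 1; S1 reads c1=-675/64 → after 3×micro: -10125/512 ⇒ (c0=1, c1=-10125/512)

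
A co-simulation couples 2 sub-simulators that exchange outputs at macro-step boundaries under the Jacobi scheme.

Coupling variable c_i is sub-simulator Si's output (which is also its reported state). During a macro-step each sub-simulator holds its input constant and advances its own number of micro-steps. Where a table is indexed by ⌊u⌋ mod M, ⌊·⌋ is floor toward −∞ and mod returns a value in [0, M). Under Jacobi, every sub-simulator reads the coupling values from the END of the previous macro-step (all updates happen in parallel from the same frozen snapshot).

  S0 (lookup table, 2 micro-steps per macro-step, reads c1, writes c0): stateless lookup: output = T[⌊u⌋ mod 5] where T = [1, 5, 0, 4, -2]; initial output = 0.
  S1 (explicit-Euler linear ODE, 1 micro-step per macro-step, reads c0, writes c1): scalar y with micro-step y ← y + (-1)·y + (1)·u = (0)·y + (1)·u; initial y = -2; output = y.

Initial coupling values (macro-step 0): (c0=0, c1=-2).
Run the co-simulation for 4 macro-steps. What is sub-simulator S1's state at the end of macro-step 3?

macro 1: S0 reads c1=-2 → after 2×micro: 4; S1 reads c0=0 → after 1×micro: 0 ⇒ (c0=4, c1=0)
macro 2: S0 reads c1=0 → after 2×micro: 1; S1 reads c0=4 → after 1×micro: 4 ⇒ (c0=1, c1=4)
macro 3: S0 reads c1=4 → after 2×micro: -2; S1 reads c0=1 → after 1×micro: 1 ⇒ (c0=-2, c1=1)
macro 4: S0 reads c1=1 → after 2×micro: 5; S1 reads c0=-2 → after 1×micro: -2 ⇒ (c0=5, c1=-2)

S1 state at macro-step 3 = 1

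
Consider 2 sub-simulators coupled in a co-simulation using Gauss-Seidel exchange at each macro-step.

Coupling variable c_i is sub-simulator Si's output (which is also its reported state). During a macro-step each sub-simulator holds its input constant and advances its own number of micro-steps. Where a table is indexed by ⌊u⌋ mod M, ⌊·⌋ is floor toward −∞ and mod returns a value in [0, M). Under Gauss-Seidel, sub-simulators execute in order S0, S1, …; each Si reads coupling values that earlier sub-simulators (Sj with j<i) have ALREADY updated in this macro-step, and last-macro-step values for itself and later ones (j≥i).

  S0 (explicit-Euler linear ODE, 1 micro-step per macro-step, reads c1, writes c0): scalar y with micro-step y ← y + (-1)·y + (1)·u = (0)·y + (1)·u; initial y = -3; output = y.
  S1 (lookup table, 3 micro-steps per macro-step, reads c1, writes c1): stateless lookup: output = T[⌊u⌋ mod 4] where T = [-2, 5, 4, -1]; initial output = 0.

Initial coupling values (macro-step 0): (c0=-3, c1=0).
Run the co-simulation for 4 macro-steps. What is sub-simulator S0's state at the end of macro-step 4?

macro 1: S0 reads c1=0 → after 1×micro: 0; S1 reads c1=0 → after 3×micro: -2 ⇒ (c0=0, c1=-2)
macro 2: S0 reads c1=-2 → after 1×micro: -2; S1 reads c1=-2 → after 3×micro: 4 ⇒ (c0=-2, c1=4)
macro 3: S0 reads c1=4 → after 1×micro: 4; S1 reads c1=4 → after 3×micro: -2 ⇒ (c0=4, c1=-2)
macro 4: S0 reads c1=-2 → after 1×micro: -2; S1 reads c1=-2 → after 3×micro: 4 ⇒ (c0=-2, c1=4)

S0 state at macro-step 4 = -2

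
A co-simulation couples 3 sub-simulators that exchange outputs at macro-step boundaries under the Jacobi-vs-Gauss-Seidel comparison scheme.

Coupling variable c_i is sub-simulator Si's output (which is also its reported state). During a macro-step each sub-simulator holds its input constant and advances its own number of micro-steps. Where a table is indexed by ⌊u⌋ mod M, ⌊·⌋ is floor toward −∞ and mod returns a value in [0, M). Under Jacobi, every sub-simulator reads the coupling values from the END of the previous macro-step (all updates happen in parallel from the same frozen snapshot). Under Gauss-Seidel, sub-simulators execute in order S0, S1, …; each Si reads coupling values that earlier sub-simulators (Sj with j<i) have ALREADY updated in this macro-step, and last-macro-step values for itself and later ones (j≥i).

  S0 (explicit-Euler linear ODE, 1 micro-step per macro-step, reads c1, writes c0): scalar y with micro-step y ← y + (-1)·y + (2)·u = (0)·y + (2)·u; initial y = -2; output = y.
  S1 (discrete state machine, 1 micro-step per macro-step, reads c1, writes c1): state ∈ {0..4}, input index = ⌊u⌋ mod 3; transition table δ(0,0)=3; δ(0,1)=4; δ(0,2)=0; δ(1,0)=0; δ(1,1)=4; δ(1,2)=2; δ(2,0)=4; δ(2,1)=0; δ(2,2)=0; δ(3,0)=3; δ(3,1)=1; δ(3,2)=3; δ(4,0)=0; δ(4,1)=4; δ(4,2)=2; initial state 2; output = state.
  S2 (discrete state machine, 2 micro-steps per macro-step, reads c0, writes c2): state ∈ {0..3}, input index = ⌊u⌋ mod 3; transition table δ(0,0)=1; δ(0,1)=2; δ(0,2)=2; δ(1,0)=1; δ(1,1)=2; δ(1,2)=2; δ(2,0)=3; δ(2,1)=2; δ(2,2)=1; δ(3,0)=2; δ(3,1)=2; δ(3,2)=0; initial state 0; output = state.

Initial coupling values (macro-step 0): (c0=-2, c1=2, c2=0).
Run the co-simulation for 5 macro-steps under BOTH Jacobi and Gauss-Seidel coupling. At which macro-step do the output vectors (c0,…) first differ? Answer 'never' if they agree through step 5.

[Jacobi] macro 1: S0 reads c1=2 → after 1×micro: 4; S1 reads c1=2 → after 1×micro: 0; S2 reads c0=-2 → after 2×micro: 2 ⇒ (c0=4, c1=0, c2=2)
[Jacobi] macro 2: S0 reads c1=0 → after 1×micro: 0; S1 reads c1=0 → after 1×micro: 3; S2 reads c0=4 → after 2×micro: 2 ⇒ (c0=0, c1=3, c2=2)
[Jacobi] macro 3: S0 reads c1=3 → after 1×micro: 6; S1 reads c1=3 → after 1×micro: 3; S2 reads c0=0 → after 2×micro: 2 ⇒ (c0=6, c1=3, c2=2)
[Jacobi] macro 4: S0 reads c1=3 → after 1×micro: 6; S1 reads c1=3 → after 1×micro: 3; S2 reads c0=6 → after 2×micro: 2 ⇒ (c0=6, c1=3, c2=2)
[Jacobi] macro 5: S0 reads c1=3 → after 1×micro: 6; S1 reads c1=3 → after 1×micro: 3; S2 reads c0=6 → after 2×micro: 2 ⇒ (c0=6, c1=3, c2=2)
[Gauss-Seidel] macro 1: S0 reads c1=2 → after 1×micro: 4; S1 reads c1=2 → after 1×micro: 0; S2 reads c0=4 → after 2×micro: 2 ⇒ (c0=4, c1=0, c2=2)
[Gauss-Seidel] macro 2: S0 reads c1=0 → after 1×micro: 0; S1 reads c1=0 → after 1×micro: 3; S2 reads c0=0 → after 2×micro: 2 ⇒ (c0=0, c1=3, c2=2)
[Gauss-Seidel] macro 3: S0 reads c1=3 → after 1×micro: 6; S1 reads c1=3 → after 1×micro: 3; S2 reads c0=6 → after 2×micro: 2 ⇒ (c0=6, c1=3, c2=2)
[Gauss-Seidel] macro 4: S0 reads c1=3 → after 1×micro: 6; S1 reads c1=3 → after 1×micro: 3; S2 reads c0=6 → after 2×micro: 2 ⇒ (c0=6, c1=3, c2=2)
[Gauss-Seidel] macro 5: S0 reads c1=3 → after 1×micro: 6; S1 reads c1=3 → after 1×micro: 3; S2 reads c0=6 → after 2×micro: 2 ⇒ (c0=6, c1=3, c2=2)

first divergence at macro-step: never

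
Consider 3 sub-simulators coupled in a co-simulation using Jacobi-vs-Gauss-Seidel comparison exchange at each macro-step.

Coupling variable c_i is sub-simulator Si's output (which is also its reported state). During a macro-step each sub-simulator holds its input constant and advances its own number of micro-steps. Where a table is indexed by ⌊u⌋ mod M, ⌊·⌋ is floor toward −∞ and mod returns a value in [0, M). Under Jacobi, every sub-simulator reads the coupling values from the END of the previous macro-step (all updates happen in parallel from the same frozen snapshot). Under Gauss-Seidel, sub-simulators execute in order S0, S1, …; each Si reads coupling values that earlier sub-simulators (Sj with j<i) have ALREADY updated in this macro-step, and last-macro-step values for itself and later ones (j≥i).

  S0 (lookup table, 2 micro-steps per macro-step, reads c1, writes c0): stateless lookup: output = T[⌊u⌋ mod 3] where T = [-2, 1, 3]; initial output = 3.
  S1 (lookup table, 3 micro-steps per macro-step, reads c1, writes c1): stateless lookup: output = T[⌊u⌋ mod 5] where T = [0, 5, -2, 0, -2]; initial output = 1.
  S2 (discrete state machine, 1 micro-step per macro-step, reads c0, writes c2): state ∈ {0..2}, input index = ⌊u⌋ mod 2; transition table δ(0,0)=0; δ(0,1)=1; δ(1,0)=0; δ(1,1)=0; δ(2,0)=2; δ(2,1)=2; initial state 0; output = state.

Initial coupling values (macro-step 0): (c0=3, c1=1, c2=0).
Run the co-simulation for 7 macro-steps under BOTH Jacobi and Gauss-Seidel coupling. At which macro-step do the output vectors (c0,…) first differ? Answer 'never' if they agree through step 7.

[Jacobi] macro 1: S0 reads c1=1 → after 2×micro: 1; S1 reads c1=1 → after 3×micro: 5; S2 reads c0=3 → after 1×micro: 1 ⇒ (c0=1, c1=5, c2=1)
[Jacobi] macro 2: S0 reads c1=5 → after 2×micro: 3; S1 reads c1=5 → after 3×micro: 0; S2 reads c0=1 → after 1×micro: 0 ⇒ (c0=3, c1=0, c2=0)
[Jacobi] macro 3: S0 reads c1=0 → after 2×micro: -2; S1 reads c1=0 → after 3×micro: 0; S2 reads c0=3 → after 1×micro: 1 ⇒ (c0=-2, c1=0, c2=1)
[Jacobi] macro 4: S0 reads c1=0 → after 2×micro: -2; S1 reads c1=0 → after 3×micro: 0; S2 reads c0=-2 → after 1×micro: 0 ⇒ (c0=-2, c1=0, c2=0)
[Jacobi] macro 5: S0 reads c1=0 → after 2×micro: -2; S1 reads c1=0 → after 3×micro: 0; S2 reads c0=-2 → after 1×micro: 0 ⇒ (c0=-2, c1=0, c2=0)
[Jacobi] macro 6: S0 reads c1=0 → after 2×micro: -2; S1 reads c1=0 → after 3×micro: 0; S2 reads c0=-2 → after 1×micro: 0 ⇒ (c0=-2, c1=0, c2=0)
[Jacobi] macro 7: S0 reads c1=0 → after 2×micro: -2; S1 reads c1=0 → after 3×micro: 0; S2 reads c0=-2 → after 1×micro: 0 ⇒ (c0=-2, c1=0, c2=0)
[Gauss-Seidel] macro 1: S0 reads c1=1 → after 2×micro: 1; S1 reads c1=1 → after 3×micro: 5; S2 reads c0=1 → after 1×micro: 1 ⇒ (c0=1, c1=5, c2=1)
[Gauss-Seidel] macro 2: S0 reads c1=5 → after 2×micro: 3; S1 reads c1=5 → after 3×micro: 0; S2 reads c0=3 → after 1×micro: 0 ⇒ (c0=3, c1=0, c2=0)
[Gauss-Seidel] macro 3: S0 reads c1=0 → after 2×micro: -2; S1 reads c1=0 → after 3×micro: 0; S2 reads c0=-2 → after 1×micro: 0 ⇒ (c0=-2, c1=0, c2=0)
[Gauss-Seidel] macro 4: S0 reads c1=0 → after 2×micro: -2; S1 reads c1=0 → after 3×micro: 0; S2 reads c0=-2 → after 1×micro: 0 ⇒ (c0=-2, c1=0, c2=0)
[Gauss-Seidel] macro 5: S0 reads c1=0 → after 2×micro: -2; S1 reads c1=0 → after 3×micro: 0; S2 reads c0=-2 → after 1×micro: 0 ⇒ (c0=-2, c1=0, c2=0)
[Gauss-Seidel] macro 6: S0 reads c1=0 → after 2×micro: -2; S1 reads c1=0 → after 3×micro: 0; S2 reads c0=-2 → after 1×micro: 0 ⇒ (c0=-2, c1=0, c2=0)
[Gauss-Seidel] macro 7: S0 reads c1=0 → after 2×micro: -2; S1 reads c1=0 → after 3×micro: 0; S2 reads c0=-2 → after 1×micro: 0 ⇒ (c0=-2, c1=0, c2=0)

first divergence at macro-step: 3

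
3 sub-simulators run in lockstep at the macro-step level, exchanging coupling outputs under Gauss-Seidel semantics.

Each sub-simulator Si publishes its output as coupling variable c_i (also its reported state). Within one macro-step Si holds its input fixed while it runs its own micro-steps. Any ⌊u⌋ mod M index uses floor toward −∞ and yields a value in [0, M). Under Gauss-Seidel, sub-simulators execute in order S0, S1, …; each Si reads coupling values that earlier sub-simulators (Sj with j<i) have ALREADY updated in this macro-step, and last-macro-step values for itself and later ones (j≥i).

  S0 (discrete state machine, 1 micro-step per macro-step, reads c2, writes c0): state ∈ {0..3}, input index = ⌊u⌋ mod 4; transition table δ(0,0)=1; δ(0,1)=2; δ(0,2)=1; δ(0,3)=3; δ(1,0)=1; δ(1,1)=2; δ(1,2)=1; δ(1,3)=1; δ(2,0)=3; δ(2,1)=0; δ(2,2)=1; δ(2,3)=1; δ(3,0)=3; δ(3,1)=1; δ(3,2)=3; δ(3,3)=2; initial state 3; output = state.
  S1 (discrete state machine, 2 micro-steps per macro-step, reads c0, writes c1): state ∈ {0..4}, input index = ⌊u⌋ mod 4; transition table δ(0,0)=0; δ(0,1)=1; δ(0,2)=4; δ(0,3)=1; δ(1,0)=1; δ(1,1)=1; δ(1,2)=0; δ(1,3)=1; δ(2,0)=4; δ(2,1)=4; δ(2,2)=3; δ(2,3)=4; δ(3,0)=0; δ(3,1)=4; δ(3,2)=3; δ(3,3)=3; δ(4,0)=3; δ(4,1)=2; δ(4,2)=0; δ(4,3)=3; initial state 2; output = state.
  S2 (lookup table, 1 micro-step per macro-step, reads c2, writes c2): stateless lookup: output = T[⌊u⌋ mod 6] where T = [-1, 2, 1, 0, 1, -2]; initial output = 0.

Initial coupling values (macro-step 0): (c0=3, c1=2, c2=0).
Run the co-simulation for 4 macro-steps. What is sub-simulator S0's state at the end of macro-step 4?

macro 1: S0 reads c2=0 → after 1×micro: 3; S1 reads c0=3 → after 2×micro: 3; S2 reads c2=0 → after 1×micro: -1 ⇒ (c0=3, c1=3, c2=-1)
macro 2: S0 reads c2=-1 → after 1×micro: 2; S1 reads c0=2 → after 2×micro: 3; S2 reads c2=-1 → after 1×micro: -2 ⇒ (c0=2, c1=3, c2=-2)
macro 3: S0 reads c2=-2 → after 1×micro: 1; S1 reads c0=1 → after 2×micro: 2; S2 reads c2=-2 → after 1×micro: 1 ⇒ (c0=1, c1=2, c2=1)
macro 4: S0 reads c2=1 → after 1×micro: 2; S1 reads c0=2 → after 2×micro: 3; S2 reads c2=1 → after 1×micro: 2 ⇒ (c0=2, c1=3, c2=2)

S0 state at macro-step 4 = 2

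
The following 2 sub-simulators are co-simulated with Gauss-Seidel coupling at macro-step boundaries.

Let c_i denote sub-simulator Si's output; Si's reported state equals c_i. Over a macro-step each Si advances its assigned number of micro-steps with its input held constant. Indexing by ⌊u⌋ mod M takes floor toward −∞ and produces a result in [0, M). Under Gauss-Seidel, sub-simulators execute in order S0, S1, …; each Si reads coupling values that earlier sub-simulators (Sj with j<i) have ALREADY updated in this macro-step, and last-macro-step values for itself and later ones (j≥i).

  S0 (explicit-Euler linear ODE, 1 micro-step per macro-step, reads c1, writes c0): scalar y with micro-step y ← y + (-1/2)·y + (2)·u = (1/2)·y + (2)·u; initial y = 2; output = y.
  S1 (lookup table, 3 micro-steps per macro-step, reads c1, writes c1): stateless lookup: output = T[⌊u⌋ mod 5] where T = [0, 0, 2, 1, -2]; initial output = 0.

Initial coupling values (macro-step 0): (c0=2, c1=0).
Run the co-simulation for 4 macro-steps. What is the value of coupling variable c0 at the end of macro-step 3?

c0 at macro-step 3 = 1/4

macro 1: S0 reads c1=0 → after 1×micro: 1; S1 reads c1=0 → after 3×micro: 0 ⇒ (c0=1, c1=0)
macro 2: S0 reads c1=0 → after 1×micro: 1/2; S1 reads c1=0 → after 3×micro: 0 ⇒ (c0=1/2, c1=0)
macro 3: S0 reads c1=0 → after 1×micro: 1/4; S1 reads c1=0 → after 3×micro: 0 ⇒ (c0=1/4, c1=0)
macro 4: S0 reads c1=0 → after 1×micro: 1/8; S1 reads c1=0 → after 3×micro: 0 ⇒ (c0=1/8, c1=0)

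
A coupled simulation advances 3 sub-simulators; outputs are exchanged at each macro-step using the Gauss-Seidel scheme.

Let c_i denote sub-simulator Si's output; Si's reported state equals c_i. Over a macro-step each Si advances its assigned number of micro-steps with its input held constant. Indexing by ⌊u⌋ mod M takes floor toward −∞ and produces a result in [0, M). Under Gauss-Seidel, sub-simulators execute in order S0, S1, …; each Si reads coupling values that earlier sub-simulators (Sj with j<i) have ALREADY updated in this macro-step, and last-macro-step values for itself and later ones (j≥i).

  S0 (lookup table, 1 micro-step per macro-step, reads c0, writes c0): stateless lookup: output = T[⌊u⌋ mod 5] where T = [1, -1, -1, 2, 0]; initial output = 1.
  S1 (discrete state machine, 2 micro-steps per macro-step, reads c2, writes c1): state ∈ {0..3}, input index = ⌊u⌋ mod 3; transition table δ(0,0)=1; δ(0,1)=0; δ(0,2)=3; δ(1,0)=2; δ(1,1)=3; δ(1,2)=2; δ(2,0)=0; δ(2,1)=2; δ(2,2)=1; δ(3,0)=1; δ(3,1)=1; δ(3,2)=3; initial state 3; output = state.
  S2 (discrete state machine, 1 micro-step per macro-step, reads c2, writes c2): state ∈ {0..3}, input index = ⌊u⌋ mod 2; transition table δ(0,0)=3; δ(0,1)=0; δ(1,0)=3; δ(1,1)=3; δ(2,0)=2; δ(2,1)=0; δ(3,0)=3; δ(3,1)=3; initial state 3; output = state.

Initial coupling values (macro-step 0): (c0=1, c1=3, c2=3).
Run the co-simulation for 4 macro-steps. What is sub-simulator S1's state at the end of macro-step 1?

macro 1: S0 reads c0=1 → after 1×micro: -1; S1 reads c2=3 → after 2×micro: 2; S2 reads c2=3 → after 1×micro: 3 ⇒ (c0=-1, c1=2, c2=3)
macro 2: S0 reads c0=-1 → after 1×micro: 0; S1 reads c2=3 → after 2×micro: 1; S2 reads c2=3 → after 1×micro: 3 ⇒ (c0=0, c1=1, c2=3)
macro 3: S0 reads c0=0 → after 1×micro: 1; S1 reads c2=3 → after 2×micro: 0; S2 reads c2=3 → after 1×micro: 3 ⇒ (c0=1, c1=0, c2=3)
macro 4: S0 reads c0=1 → after 1×micro: -1; S1 reads c2=3 → after 2×micro: 2; S2 reads c2=3 → after 1×micro: 3 ⇒ (c0=-1, c1=2, c2=3)

S1 state at macro-step 1 = 2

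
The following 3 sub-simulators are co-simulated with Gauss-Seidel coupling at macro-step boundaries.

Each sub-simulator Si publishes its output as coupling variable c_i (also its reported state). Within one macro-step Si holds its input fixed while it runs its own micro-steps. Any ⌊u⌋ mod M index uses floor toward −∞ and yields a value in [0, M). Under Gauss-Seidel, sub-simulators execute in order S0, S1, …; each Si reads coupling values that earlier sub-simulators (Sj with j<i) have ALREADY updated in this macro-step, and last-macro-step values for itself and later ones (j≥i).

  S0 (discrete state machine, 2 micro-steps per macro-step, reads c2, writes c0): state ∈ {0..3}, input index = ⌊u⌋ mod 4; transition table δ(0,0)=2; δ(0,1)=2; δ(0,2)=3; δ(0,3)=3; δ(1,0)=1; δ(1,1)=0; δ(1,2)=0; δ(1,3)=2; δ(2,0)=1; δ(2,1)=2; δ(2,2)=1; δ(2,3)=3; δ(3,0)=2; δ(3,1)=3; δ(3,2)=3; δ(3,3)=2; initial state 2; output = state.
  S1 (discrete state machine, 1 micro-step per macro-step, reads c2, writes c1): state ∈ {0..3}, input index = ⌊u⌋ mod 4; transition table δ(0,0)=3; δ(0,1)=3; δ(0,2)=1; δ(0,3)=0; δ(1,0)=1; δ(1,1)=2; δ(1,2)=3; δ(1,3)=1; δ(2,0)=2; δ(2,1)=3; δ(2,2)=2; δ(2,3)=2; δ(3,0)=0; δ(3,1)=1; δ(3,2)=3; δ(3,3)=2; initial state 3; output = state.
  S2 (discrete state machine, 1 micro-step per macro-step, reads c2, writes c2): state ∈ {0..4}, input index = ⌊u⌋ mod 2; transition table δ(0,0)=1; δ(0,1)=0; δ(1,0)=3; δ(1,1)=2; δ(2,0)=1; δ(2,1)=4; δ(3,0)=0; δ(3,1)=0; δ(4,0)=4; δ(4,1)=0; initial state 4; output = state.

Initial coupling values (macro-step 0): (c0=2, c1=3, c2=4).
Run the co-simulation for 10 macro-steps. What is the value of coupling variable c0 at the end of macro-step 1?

macro 1: S0 reads c2=4 → after 2×micro: 1; S1 reads c2=4 → after 1×micro: 0; S2 reads c2=4 → after 1×micro: 4 ⇒ (c0=1, c1=0, c2=4)
macro 2: S0 reads c2=4 → after 2×micro: 1; S1 reads c2=4 → after 1×micro: 3; S2 reads c2=4 → after 1×micro: 4 ⇒ (c0=1, c1=3, c2=4)
macro 3: S0 reads c2=4 → after 2×micro: 1; S1 reads c2=4 → after 1×micro: 0; S2 reads c2=4 → after 1×micro: 4 ⇒ (c0=1, c1=0, c2=4)
macro 4: S0 reads c2=4 → after 2×micro: 1; S1 reads c2=4 → after 1×micro: 3; S2 reads c2=4 → after 1×micro: 4 ⇒ (c0=1, c1=3, c2=4)
macro 5: S0 reads c2=4 → after 2×micro: 1; S1 reads c2=4 → after 1×micro: 0; S2 reads c2=4 → after 1×micro: 4 ⇒ (c0=1, c1=0, c2=4)
macro 6: S0 reads c2=4 → after 2×micro: 1; S1 reads c2=4 → after 1×micro: 3; S2 reads c2=4 → after 1×micro: 4 ⇒ (c0=1, c1=3, c2=4)
macro 7: S0 reads c2=4 → after 2×micro: 1; S1 reads c2=4 → after 1×micro: 0; S2 reads c2=4 → after 1×micro: 4 ⇒ (c0=1, c1=0, c2=4)
macro 8: S0 reads c2=4 → after 2×micro: 1; S1 reads c2=4 → after 1×micro: 3; S2 reads c2=4 → after 1×micro: 4 ⇒ (c0=1, c1=3, c2=4)
macro 9: S0 reads c2=4 → after 2×micro: 1; S1 reads c2=4 → after 1×micro: 0; S2 reads c2=4 → after 1×micro: 4 ⇒ (c0=1, c1=0, c2=4)
macro 10: S0 reads c2=4 → after 2×micro: 1; S1 reads c2=4 → after 1×micro: 3; S2 reads c2=4 → after 1×micro: 4 ⇒ (c0=1, c1=3, c2=4)

c0 at macro-step 1 = 1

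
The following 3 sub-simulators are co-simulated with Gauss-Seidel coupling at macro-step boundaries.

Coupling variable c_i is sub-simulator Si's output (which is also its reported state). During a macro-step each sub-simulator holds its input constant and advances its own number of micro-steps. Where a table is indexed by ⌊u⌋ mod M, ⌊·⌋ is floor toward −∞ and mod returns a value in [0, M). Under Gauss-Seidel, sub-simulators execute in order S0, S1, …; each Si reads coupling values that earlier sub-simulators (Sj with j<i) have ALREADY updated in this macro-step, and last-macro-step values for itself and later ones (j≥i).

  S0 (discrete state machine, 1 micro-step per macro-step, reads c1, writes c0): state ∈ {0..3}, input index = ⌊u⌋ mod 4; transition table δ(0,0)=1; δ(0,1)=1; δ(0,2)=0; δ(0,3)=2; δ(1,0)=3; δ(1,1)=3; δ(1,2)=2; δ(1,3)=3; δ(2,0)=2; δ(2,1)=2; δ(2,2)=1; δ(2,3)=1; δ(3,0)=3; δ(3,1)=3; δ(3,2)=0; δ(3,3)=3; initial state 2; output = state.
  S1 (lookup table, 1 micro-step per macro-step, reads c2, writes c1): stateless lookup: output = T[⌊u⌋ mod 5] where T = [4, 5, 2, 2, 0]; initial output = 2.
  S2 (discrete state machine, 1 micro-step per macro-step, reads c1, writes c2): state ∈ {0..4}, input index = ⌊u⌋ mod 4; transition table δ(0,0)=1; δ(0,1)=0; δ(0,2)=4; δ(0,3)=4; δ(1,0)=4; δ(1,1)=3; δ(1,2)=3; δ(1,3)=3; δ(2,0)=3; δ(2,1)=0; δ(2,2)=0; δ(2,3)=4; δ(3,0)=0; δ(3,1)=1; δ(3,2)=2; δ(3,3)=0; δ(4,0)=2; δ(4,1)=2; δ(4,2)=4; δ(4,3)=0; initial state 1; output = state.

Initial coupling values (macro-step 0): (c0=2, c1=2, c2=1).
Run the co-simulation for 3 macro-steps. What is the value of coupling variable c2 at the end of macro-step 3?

c2 at macro-step 3 = 0

macro 1: S0 reads c1=2 → after 1×micro: 1; S1 reads c2=1 → after 1×micro: 5; S2 reads c1=5 → after 1×micro: 3 ⇒ (c0=1, c1=5, c2=3)
macro 2: S0 reads c1=5 → after 1×micro: 3; S1 reads c2=3 → after 1×micro: 2; S2 reads c1=2 → after 1×micro: 2 ⇒ (c0=3, c1=2, c2=2)
macro 3: S0 reads c1=2 → after 1×micro: 0; S1 reads c2=2 → after 1×micro: 2; S2 reads c1=2 → after 1×micro: 0 ⇒ (c0=0, c1=2, c2=0)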